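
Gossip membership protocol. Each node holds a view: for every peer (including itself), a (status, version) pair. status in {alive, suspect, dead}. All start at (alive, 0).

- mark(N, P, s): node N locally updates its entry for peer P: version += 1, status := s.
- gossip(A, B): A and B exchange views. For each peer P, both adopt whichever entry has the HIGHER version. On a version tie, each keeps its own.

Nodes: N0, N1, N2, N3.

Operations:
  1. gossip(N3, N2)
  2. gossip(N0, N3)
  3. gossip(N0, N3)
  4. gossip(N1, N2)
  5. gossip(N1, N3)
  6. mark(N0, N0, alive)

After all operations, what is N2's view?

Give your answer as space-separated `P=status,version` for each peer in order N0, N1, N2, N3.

Answer: N0=alive,0 N1=alive,0 N2=alive,0 N3=alive,0

Derivation:
Op 1: gossip N3<->N2 -> N3.N0=(alive,v0) N3.N1=(alive,v0) N3.N2=(alive,v0) N3.N3=(alive,v0) | N2.N0=(alive,v0) N2.N1=(alive,v0) N2.N2=(alive,v0) N2.N3=(alive,v0)
Op 2: gossip N0<->N3 -> N0.N0=(alive,v0) N0.N1=(alive,v0) N0.N2=(alive,v0) N0.N3=(alive,v0) | N3.N0=(alive,v0) N3.N1=(alive,v0) N3.N2=(alive,v0) N3.N3=(alive,v0)
Op 3: gossip N0<->N3 -> N0.N0=(alive,v0) N0.N1=(alive,v0) N0.N2=(alive,v0) N0.N3=(alive,v0) | N3.N0=(alive,v0) N3.N1=(alive,v0) N3.N2=(alive,v0) N3.N3=(alive,v0)
Op 4: gossip N1<->N2 -> N1.N0=(alive,v0) N1.N1=(alive,v0) N1.N2=(alive,v0) N1.N3=(alive,v0) | N2.N0=(alive,v0) N2.N1=(alive,v0) N2.N2=(alive,v0) N2.N3=(alive,v0)
Op 5: gossip N1<->N3 -> N1.N0=(alive,v0) N1.N1=(alive,v0) N1.N2=(alive,v0) N1.N3=(alive,v0) | N3.N0=(alive,v0) N3.N1=(alive,v0) N3.N2=(alive,v0) N3.N3=(alive,v0)
Op 6: N0 marks N0=alive -> (alive,v1)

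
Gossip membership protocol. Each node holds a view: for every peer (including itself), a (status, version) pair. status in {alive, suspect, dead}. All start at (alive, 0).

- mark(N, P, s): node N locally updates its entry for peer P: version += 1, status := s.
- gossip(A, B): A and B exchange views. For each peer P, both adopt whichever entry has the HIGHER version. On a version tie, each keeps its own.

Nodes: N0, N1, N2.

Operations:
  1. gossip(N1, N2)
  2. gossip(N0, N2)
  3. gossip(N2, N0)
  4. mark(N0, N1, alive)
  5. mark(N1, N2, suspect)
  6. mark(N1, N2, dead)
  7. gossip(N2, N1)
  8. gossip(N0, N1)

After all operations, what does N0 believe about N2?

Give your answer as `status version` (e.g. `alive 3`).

Answer: dead 2

Derivation:
Op 1: gossip N1<->N2 -> N1.N0=(alive,v0) N1.N1=(alive,v0) N1.N2=(alive,v0) | N2.N0=(alive,v0) N2.N1=(alive,v0) N2.N2=(alive,v0)
Op 2: gossip N0<->N2 -> N0.N0=(alive,v0) N0.N1=(alive,v0) N0.N2=(alive,v0) | N2.N0=(alive,v0) N2.N1=(alive,v0) N2.N2=(alive,v0)
Op 3: gossip N2<->N0 -> N2.N0=(alive,v0) N2.N1=(alive,v0) N2.N2=(alive,v0) | N0.N0=(alive,v0) N0.N1=(alive,v0) N0.N2=(alive,v0)
Op 4: N0 marks N1=alive -> (alive,v1)
Op 5: N1 marks N2=suspect -> (suspect,v1)
Op 6: N1 marks N2=dead -> (dead,v2)
Op 7: gossip N2<->N1 -> N2.N0=(alive,v0) N2.N1=(alive,v0) N2.N2=(dead,v2) | N1.N0=(alive,v0) N1.N1=(alive,v0) N1.N2=(dead,v2)
Op 8: gossip N0<->N1 -> N0.N0=(alive,v0) N0.N1=(alive,v1) N0.N2=(dead,v2) | N1.N0=(alive,v0) N1.N1=(alive,v1) N1.N2=(dead,v2)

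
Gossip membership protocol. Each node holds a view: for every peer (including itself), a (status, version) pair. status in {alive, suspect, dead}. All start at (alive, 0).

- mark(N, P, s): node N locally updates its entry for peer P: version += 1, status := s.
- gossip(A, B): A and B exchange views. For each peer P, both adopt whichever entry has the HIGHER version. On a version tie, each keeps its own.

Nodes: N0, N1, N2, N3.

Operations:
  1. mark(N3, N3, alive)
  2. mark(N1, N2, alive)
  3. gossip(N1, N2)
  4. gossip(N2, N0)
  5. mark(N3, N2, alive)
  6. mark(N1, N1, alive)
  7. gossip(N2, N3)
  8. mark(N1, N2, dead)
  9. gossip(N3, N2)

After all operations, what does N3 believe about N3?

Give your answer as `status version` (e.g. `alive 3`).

Answer: alive 1

Derivation:
Op 1: N3 marks N3=alive -> (alive,v1)
Op 2: N1 marks N2=alive -> (alive,v1)
Op 3: gossip N1<->N2 -> N1.N0=(alive,v0) N1.N1=(alive,v0) N1.N2=(alive,v1) N1.N3=(alive,v0) | N2.N0=(alive,v0) N2.N1=(alive,v0) N2.N2=(alive,v1) N2.N3=(alive,v0)
Op 4: gossip N2<->N0 -> N2.N0=(alive,v0) N2.N1=(alive,v0) N2.N2=(alive,v1) N2.N3=(alive,v0) | N0.N0=(alive,v0) N0.N1=(alive,v0) N0.N2=(alive,v1) N0.N3=(alive,v0)
Op 5: N3 marks N2=alive -> (alive,v1)
Op 6: N1 marks N1=alive -> (alive,v1)
Op 7: gossip N2<->N3 -> N2.N0=(alive,v0) N2.N1=(alive,v0) N2.N2=(alive,v1) N2.N3=(alive,v1) | N3.N0=(alive,v0) N3.N1=(alive,v0) N3.N2=(alive,v1) N3.N3=(alive,v1)
Op 8: N1 marks N2=dead -> (dead,v2)
Op 9: gossip N3<->N2 -> N3.N0=(alive,v0) N3.N1=(alive,v0) N3.N2=(alive,v1) N3.N3=(alive,v1) | N2.N0=(alive,v0) N2.N1=(alive,v0) N2.N2=(alive,v1) N2.N3=(alive,v1)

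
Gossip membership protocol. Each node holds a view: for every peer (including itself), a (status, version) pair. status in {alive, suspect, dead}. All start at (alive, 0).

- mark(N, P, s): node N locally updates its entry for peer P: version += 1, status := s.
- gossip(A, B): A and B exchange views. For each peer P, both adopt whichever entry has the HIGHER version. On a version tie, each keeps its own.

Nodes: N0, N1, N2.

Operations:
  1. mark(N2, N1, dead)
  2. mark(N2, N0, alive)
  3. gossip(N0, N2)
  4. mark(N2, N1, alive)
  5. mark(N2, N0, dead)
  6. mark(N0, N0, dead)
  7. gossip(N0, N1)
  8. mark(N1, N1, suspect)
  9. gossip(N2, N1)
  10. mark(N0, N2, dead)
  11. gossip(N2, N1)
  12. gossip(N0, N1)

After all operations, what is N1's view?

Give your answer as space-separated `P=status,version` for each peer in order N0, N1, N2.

Answer: N0=dead,2 N1=suspect,2 N2=dead,1

Derivation:
Op 1: N2 marks N1=dead -> (dead,v1)
Op 2: N2 marks N0=alive -> (alive,v1)
Op 3: gossip N0<->N2 -> N0.N0=(alive,v1) N0.N1=(dead,v1) N0.N2=(alive,v0) | N2.N0=(alive,v1) N2.N1=(dead,v1) N2.N2=(alive,v0)
Op 4: N2 marks N1=alive -> (alive,v2)
Op 5: N2 marks N0=dead -> (dead,v2)
Op 6: N0 marks N0=dead -> (dead,v2)
Op 7: gossip N0<->N1 -> N0.N0=(dead,v2) N0.N1=(dead,v1) N0.N2=(alive,v0) | N1.N0=(dead,v2) N1.N1=(dead,v1) N1.N2=(alive,v0)
Op 8: N1 marks N1=suspect -> (suspect,v2)
Op 9: gossip N2<->N1 -> N2.N0=(dead,v2) N2.N1=(alive,v2) N2.N2=(alive,v0) | N1.N0=(dead,v2) N1.N1=(suspect,v2) N1.N2=(alive,v0)
Op 10: N0 marks N2=dead -> (dead,v1)
Op 11: gossip N2<->N1 -> N2.N0=(dead,v2) N2.N1=(alive,v2) N2.N2=(alive,v0) | N1.N0=(dead,v2) N1.N1=(suspect,v2) N1.N2=(alive,v0)
Op 12: gossip N0<->N1 -> N0.N0=(dead,v2) N0.N1=(suspect,v2) N0.N2=(dead,v1) | N1.N0=(dead,v2) N1.N1=(suspect,v2) N1.N2=(dead,v1)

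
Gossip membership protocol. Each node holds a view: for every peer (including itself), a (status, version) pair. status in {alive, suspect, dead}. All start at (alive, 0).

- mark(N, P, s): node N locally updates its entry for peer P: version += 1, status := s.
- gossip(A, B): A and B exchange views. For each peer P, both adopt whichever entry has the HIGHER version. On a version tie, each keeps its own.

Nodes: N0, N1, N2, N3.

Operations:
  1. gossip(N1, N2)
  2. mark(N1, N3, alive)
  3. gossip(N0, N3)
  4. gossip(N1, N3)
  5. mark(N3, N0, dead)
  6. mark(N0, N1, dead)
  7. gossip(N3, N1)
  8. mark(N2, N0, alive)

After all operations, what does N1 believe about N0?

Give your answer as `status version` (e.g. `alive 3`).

Answer: dead 1

Derivation:
Op 1: gossip N1<->N2 -> N1.N0=(alive,v0) N1.N1=(alive,v0) N1.N2=(alive,v0) N1.N3=(alive,v0) | N2.N0=(alive,v0) N2.N1=(alive,v0) N2.N2=(alive,v0) N2.N3=(alive,v0)
Op 2: N1 marks N3=alive -> (alive,v1)
Op 3: gossip N0<->N3 -> N0.N0=(alive,v0) N0.N1=(alive,v0) N0.N2=(alive,v0) N0.N3=(alive,v0) | N3.N0=(alive,v0) N3.N1=(alive,v0) N3.N2=(alive,v0) N3.N3=(alive,v0)
Op 4: gossip N1<->N3 -> N1.N0=(alive,v0) N1.N1=(alive,v0) N1.N2=(alive,v0) N1.N3=(alive,v1) | N3.N0=(alive,v0) N3.N1=(alive,v0) N3.N2=(alive,v0) N3.N3=(alive,v1)
Op 5: N3 marks N0=dead -> (dead,v1)
Op 6: N0 marks N1=dead -> (dead,v1)
Op 7: gossip N3<->N1 -> N3.N0=(dead,v1) N3.N1=(alive,v0) N3.N2=(alive,v0) N3.N3=(alive,v1) | N1.N0=(dead,v1) N1.N1=(alive,v0) N1.N2=(alive,v0) N1.N3=(alive,v1)
Op 8: N2 marks N0=alive -> (alive,v1)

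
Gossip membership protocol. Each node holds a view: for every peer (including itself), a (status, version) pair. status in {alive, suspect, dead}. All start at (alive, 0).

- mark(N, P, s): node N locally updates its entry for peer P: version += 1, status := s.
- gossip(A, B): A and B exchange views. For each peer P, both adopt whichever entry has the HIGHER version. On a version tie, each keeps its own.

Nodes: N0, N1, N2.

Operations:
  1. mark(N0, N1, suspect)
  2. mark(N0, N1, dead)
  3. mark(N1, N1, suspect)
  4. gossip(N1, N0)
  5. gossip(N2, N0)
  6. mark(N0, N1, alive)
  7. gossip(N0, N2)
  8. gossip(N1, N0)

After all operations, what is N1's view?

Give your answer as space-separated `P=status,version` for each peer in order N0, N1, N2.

Op 1: N0 marks N1=suspect -> (suspect,v1)
Op 2: N0 marks N1=dead -> (dead,v2)
Op 3: N1 marks N1=suspect -> (suspect,v1)
Op 4: gossip N1<->N0 -> N1.N0=(alive,v0) N1.N1=(dead,v2) N1.N2=(alive,v0) | N0.N0=(alive,v0) N0.N1=(dead,v2) N0.N2=(alive,v0)
Op 5: gossip N2<->N0 -> N2.N0=(alive,v0) N2.N1=(dead,v2) N2.N2=(alive,v0) | N0.N0=(alive,v0) N0.N1=(dead,v2) N0.N2=(alive,v0)
Op 6: N0 marks N1=alive -> (alive,v3)
Op 7: gossip N0<->N2 -> N0.N0=(alive,v0) N0.N1=(alive,v3) N0.N2=(alive,v0) | N2.N0=(alive,v0) N2.N1=(alive,v3) N2.N2=(alive,v0)
Op 8: gossip N1<->N0 -> N1.N0=(alive,v0) N1.N1=(alive,v3) N1.N2=(alive,v0) | N0.N0=(alive,v0) N0.N1=(alive,v3) N0.N2=(alive,v0)

Answer: N0=alive,0 N1=alive,3 N2=alive,0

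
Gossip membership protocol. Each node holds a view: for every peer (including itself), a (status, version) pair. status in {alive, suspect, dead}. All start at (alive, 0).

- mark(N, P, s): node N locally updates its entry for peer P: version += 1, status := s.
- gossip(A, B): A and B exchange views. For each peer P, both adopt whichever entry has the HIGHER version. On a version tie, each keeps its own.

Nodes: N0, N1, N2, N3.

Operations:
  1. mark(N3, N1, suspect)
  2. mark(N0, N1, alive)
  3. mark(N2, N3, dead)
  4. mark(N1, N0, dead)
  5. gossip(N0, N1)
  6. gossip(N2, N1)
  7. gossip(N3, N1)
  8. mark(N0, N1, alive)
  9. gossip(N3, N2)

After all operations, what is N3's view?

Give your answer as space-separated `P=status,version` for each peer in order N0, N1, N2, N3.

Op 1: N3 marks N1=suspect -> (suspect,v1)
Op 2: N0 marks N1=alive -> (alive,v1)
Op 3: N2 marks N3=dead -> (dead,v1)
Op 4: N1 marks N0=dead -> (dead,v1)
Op 5: gossip N0<->N1 -> N0.N0=(dead,v1) N0.N1=(alive,v1) N0.N2=(alive,v0) N0.N3=(alive,v0) | N1.N0=(dead,v1) N1.N1=(alive,v1) N1.N2=(alive,v0) N1.N3=(alive,v0)
Op 6: gossip N2<->N1 -> N2.N0=(dead,v1) N2.N1=(alive,v1) N2.N2=(alive,v0) N2.N3=(dead,v1) | N1.N0=(dead,v1) N1.N1=(alive,v1) N1.N2=(alive,v0) N1.N3=(dead,v1)
Op 7: gossip N3<->N1 -> N3.N0=(dead,v1) N3.N1=(suspect,v1) N3.N2=(alive,v0) N3.N3=(dead,v1) | N1.N0=(dead,v1) N1.N1=(alive,v1) N1.N2=(alive,v0) N1.N3=(dead,v1)
Op 8: N0 marks N1=alive -> (alive,v2)
Op 9: gossip N3<->N2 -> N3.N0=(dead,v1) N3.N1=(suspect,v1) N3.N2=(alive,v0) N3.N3=(dead,v1) | N2.N0=(dead,v1) N2.N1=(alive,v1) N2.N2=(alive,v0) N2.N3=(dead,v1)

Answer: N0=dead,1 N1=suspect,1 N2=alive,0 N3=dead,1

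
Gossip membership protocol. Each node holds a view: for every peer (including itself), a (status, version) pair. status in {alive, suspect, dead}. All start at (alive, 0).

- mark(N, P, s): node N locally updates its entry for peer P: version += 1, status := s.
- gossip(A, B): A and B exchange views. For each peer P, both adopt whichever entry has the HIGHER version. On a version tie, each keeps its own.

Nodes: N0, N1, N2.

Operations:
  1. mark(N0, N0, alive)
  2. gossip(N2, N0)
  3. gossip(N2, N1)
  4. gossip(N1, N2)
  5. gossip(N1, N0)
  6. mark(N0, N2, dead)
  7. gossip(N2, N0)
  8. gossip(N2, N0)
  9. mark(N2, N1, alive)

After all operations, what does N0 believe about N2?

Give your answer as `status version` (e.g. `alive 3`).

Op 1: N0 marks N0=alive -> (alive,v1)
Op 2: gossip N2<->N0 -> N2.N0=(alive,v1) N2.N1=(alive,v0) N2.N2=(alive,v0) | N0.N0=(alive,v1) N0.N1=(alive,v0) N0.N2=(alive,v0)
Op 3: gossip N2<->N1 -> N2.N0=(alive,v1) N2.N1=(alive,v0) N2.N2=(alive,v0) | N1.N0=(alive,v1) N1.N1=(alive,v0) N1.N2=(alive,v0)
Op 4: gossip N1<->N2 -> N1.N0=(alive,v1) N1.N1=(alive,v0) N1.N2=(alive,v0) | N2.N0=(alive,v1) N2.N1=(alive,v0) N2.N2=(alive,v0)
Op 5: gossip N1<->N0 -> N1.N0=(alive,v1) N1.N1=(alive,v0) N1.N2=(alive,v0) | N0.N0=(alive,v1) N0.N1=(alive,v0) N0.N2=(alive,v0)
Op 6: N0 marks N2=dead -> (dead,v1)
Op 7: gossip N2<->N0 -> N2.N0=(alive,v1) N2.N1=(alive,v0) N2.N2=(dead,v1) | N0.N0=(alive,v1) N0.N1=(alive,v0) N0.N2=(dead,v1)
Op 8: gossip N2<->N0 -> N2.N0=(alive,v1) N2.N1=(alive,v0) N2.N2=(dead,v1) | N0.N0=(alive,v1) N0.N1=(alive,v0) N0.N2=(dead,v1)
Op 9: N2 marks N1=alive -> (alive,v1)

Answer: dead 1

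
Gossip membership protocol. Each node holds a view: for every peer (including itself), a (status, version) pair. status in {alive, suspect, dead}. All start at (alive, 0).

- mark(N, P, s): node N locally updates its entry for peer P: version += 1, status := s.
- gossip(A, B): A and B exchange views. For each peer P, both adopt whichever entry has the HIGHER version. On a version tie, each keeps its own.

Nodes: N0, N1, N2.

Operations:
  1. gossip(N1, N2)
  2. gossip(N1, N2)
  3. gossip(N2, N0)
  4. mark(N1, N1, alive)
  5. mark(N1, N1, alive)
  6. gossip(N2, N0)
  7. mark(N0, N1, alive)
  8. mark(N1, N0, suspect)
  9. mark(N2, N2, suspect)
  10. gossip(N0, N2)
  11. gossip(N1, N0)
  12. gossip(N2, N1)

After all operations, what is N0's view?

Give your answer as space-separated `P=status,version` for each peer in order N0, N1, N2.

Op 1: gossip N1<->N2 -> N1.N0=(alive,v0) N1.N1=(alive,v0) N1.N2=(alive,v0) | N2.N0=(alive,v0) N2.N1=(alive,v0) N2.N2=(alive,v0)
Op 2: gossip N1<->N2 -> N1.N0=(alive,v0) N1.N1=(alive,v0) N1.N2=(alive,v0) | N2.N0=(alive,v0) N2.N1=(alive,v0) N2.N2=(alive,v0)
Op 3: gossip N2<->N0 -> N2.N0=(alive,v0) N2.N1=(alive,v0) N2.N2=(alive,v0) | N0.N0=(alive,v0) N0.N1=(alive,v0) N0.N2=(alive,v0)
Op 4: N1 marks N1=alive -> (alive,v1)
Op 5: N1 marks N1=alive -> (alive,v2)
Op 6: gossip N2<->N0 -> N2.N0=(alive,v0) N2.N1=(alive,v0) N2.N2=(alive,v0) | N0.N0=(alive,v0) N0.N1=(alive,v0) N0.N2=(alive,v0)
Op 7: N0 marks N1=alive -> (alive,v1)
Op 8: N1 marks N0=suspect -> (suspect,v1)
Op 9: N2 marks N2=suspect -> (suspect,v1)
Op 10: gossip N0<->N2 -> N0.N0=(alive,v0) N0.N1=(alive,v1) N0.N2=(suspect,v1) | N2.N0=(alive,v0) N2.N1=(alive,v1) N2.N2=(suspect,v1)
Op 11: gossip N1<->N0 -> N1.N0=(suspect,v1) N1.N1=(alive,v2) N1.N2=(suspect,v1) | N0.N0=(suspect,v1) N0.N1=(alive,v2) N0.N2=(suspect,v1)
Op 12: gossip N2<->N1 -> N2.N0=(suspect,v1) N2.N1=(alive,v2) N2.N2=(suspect,v1) | N1.N0=(suspect,v1) N1.N1=(alive,v2) N1.N2=(suspect,v1)

Answer: N0=suspect,1 N1=alive,2 N2=suspect,1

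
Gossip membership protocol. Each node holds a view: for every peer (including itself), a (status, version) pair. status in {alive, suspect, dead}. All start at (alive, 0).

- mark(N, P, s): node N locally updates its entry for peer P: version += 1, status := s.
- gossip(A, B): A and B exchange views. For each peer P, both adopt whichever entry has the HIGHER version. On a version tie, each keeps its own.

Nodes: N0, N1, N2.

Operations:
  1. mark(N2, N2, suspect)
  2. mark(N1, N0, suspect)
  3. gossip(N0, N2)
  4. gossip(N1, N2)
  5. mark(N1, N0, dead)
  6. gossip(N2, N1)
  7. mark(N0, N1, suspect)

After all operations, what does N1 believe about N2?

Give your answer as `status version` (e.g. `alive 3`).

Answer: suspect 1

Derivation:
Op 1: N2 marks N2=suspect -> (suspect,v1)
Op 2: N1 marks N0=suspect -> (suspect,v1)
Op 3: gossip N0<->N2 -> N0.N0=(alive,v0) N0.N1=(alive,v0) N0.N2=(suspect,v1) | N2.N0=(alive,v0) N2.N1=(alive,v0) N2.N2=(suspect,v1)
Op 4: gossip N1<->N2 -> N1.N0=(suspect,v1) N1.N1=(alive,v0) N1.N2=(suspect,v1) | N2.N0=(suspect,v1) N2.N1=(alive,v0) N2.N2=(suspect,v1)
Op 5: N1 marks N0=dead -> (dead,v2)
Op 6: gossip N2<->N1 -> N2.N0=(dead,v2) N2.N1=(alive,v0) N2.N2=(suspect,v1) | N1.N0=(dead,v2) N1.N1=(alive,v0) N1.N2=(suspect,v1)
Op 7: N0 marks N1=suspect -> (suspect,v1)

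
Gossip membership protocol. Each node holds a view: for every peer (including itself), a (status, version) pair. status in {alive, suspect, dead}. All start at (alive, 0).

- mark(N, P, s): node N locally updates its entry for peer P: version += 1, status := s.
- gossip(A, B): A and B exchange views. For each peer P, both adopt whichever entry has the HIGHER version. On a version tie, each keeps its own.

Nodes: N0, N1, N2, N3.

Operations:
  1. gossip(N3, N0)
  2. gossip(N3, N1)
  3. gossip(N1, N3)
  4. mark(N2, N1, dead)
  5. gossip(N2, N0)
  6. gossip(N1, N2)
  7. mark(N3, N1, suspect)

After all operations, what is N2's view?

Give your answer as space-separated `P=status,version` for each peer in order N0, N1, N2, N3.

Answer: N0=alive,0 N1=dead,1 N2=alive,0 N3=alive,0

Derivation:
Op 1: gossip N3<->N0 -> N3.N0=(alive,v0) N3.N1=(alive,v0) N3.N2=(alive,v0) N3.N3=(alive,v0) | N0.N0=(alive,v0) N0.N1=(alive,v0) N0.N2=(alive,v0) N0.N3=(alive,v0)
Op 2: gossip N3<->N1 -> N3.N0=(alive,v0) N3.N1=(alive,v0) N3.N2=(alive,v0) N3.N3=(alive,v0) | N1.N0=(alive,v0) N1.N1=(alive,v0) N1.N2=(alive,v0) N1.N3=(alive,v0)
Op 3: gossip N1<->N3 -> N1.N0=(alive,v0) N1.N1=(alive,v0) N1.N2=(alive,v0) N1.N3=(alive,v0) | N3.N0=(alive,v0) N3.N1=(alive,v0) N3.N2=(alive,v0) N3.N3=(alive,v0)
Op 4: N2 marks N1=dead -> (dead,v1)
Op 5: gossip N2<->N0 -> N2.N0=(alive,v0) N2.N1=(dead,v1) N2.N2=(alive,v0) N2.N3=(alive,v0) | N0.N0=(alive,v0) N0.N1=(dead,v1) N0.N2=(alive,v0) N0.N3=(alive,v0)
Op 6: gossip N1<->N2 -> N1.N0=(alive,v0) N1.N1=(dead,v1) N1.N2=(alive,v0) N1.N3=(alive,v0) | N2.N0=(alive,v0) N2.N1=(dead,v1) N2.N2=(alive,v0) N2.N3=(alive,v0)
Op 7: N3 marks N1=suspect -> (suspect,v1)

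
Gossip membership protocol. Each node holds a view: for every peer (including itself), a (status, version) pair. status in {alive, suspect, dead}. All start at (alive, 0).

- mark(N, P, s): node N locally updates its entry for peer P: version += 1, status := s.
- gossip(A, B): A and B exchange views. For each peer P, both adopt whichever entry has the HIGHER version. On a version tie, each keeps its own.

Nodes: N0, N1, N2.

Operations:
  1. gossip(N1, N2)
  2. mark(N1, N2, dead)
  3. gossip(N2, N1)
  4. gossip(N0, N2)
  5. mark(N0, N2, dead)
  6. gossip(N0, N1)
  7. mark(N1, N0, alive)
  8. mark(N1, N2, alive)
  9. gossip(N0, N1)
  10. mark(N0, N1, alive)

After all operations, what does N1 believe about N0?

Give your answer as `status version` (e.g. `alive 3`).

Answer: alive 1

Derivation:
Op 1: gossip N1<->N2 -> N1.N0=(alive,v0) N1.N1=(alive,v0) N1.N2=(alive,v0) | N2.N0=(alive,v0) N2.N1=(alive,v0) N2.N2=(alive,v0)
Op 2: N1 marks N2=dead -> (dead,v1)
Op 3: gossip N2<->N1 -> N2.N0=(alive,v0) N2.N1=(alive,v0) N2.N2=(dead,v1) | N1.N0=(alive,v0) N1.N1=(alive,v0) N1.N2=(dead,v1)
Op 4: gossip N0<->N2 -> N0.N0=(alive,v0) N0.N1=(alive,v0) N0.N2=(dead,v1) | N2.N0=(alive,v0) N2.N1=(alive,v0) N2.N2=(dead,v1)
Op 5: N0 marks N2=dead -> (dead,v2)
Op 6: gossip N0<->N1 -> N0.N0=(alive,v0) N0.N1=(alive,v0) N0.N2=(dead,v2) | N1.N0=(alive,v0) N1.N1=(alive,v0) N1.N2=(dead,v2)
Op 7: N1 marks N0=alive -> (alive,v1)
Op 8: N1 marks N2=alive -> (alive,v3)
Op 9: gossip N0<->N1 -> N0.N0=(alive,v1) N0.N1=(alive,v0) N0.N2=(alive,v3) | N1.N0=(alive,v1) N1.N1=(alive,v0) N1.N2=(alive,v3)
Op 10: N0 marks N1=alive -> (alive,v1)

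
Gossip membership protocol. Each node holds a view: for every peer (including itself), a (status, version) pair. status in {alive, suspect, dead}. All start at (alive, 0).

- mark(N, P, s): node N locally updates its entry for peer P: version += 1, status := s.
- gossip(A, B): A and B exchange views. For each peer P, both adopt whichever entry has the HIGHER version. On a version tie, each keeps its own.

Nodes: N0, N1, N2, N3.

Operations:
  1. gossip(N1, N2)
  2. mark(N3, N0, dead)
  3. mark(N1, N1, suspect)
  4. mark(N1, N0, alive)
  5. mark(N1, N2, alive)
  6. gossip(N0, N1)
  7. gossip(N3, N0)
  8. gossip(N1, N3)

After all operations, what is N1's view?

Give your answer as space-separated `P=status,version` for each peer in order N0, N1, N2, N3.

Op 1: gossip N1<->N2 -> N1.N0=(alive,v0) N1.N1=(alive,v0) N1.N2=(alive,v0) N1.N3=(alive,v0) | N2.N0=(alive,v0) N2.N1=(alive,v0) N2.N2=(alive,v0) N2.N3=(alive,v0)
Op 2: N3 marks N0=dead -> (dead,v1)
Op 3: N1 marks N1=suspect -> (suspect,v1)
Op 4: N1 marks N0=alive -> (alive,v1)
Op 5: N1 marks N2=alive -> (alive,v1)
Op 6: gossip N0<->N1 -> N0.N0=(alive,v1) N0.N1=(suspect,v1) N0.N2=(alive,v1) N0.N3=(alive,v0) | N1.N0=(alive,v1) N1.N1=(suspect,v1) N1.N2=(alive,v1) N1.N3=(alive,v0)
Op 7: gossip N3<->N0 -> N3.N0=(dead,v1) N3.N1=(suspect,v1) N3.N2=(alive,v1) N3.N3=(alive,v0) | N0.N0=(alive,v1) N0.N1=(suspect,v1) N0.N2=(alive,v1) N0.N3=(alive,v0)
Op 8: gossip N1<->N3 -> N1.N0=(alive,v1) N1.N1=(suspect,v1) N1.N2=(alive,v1) N1.N3=(alive,v0) | N3.N0=(dead,v1) N3.N1=(suspect,v1) N3.N2=(alive,v1) N3.N3=(alive,v0)

Answer: N0=alive,1 N1=suspect,1 N2=alive,1 N3=alive,0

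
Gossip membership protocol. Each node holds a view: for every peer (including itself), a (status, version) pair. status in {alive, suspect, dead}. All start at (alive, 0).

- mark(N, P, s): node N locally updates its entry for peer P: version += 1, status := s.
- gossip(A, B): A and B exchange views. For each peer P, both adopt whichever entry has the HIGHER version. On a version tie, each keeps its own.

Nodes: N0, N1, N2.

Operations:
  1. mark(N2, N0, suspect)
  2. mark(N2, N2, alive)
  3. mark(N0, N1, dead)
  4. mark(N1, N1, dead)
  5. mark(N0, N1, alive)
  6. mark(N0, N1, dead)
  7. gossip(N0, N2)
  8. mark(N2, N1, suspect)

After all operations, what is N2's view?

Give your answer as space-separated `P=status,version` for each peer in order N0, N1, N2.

Op 1: N2 marks N0=suspect -> (suspect,v1)
Op 2: N2 marks N2=alive -> (alive,v1)
Op 3: N0 marks N1=dead -> (dead,v1)
Op 4: N1 marks N1=dead -> (dead,v1)
Op 5: N0 marks N1=alive -> (alive,v2)
Op 6: N0 marks N1=dead -> (dead,v3)
Op 7: gossip N0<->N2 -> N0.N0=(suspect,v1) N0.N1=(dead,v3) N0.N2=(alive,v1) | N2.N0=(suspect,v1) N2.N1=(dead,v3) N2.N2=(alive,v1)
Op 8: N2 marks N1=suspect -> (suspect,v4)

Answer: N0=suspect,1 N1=suspect,4 N2=alive,1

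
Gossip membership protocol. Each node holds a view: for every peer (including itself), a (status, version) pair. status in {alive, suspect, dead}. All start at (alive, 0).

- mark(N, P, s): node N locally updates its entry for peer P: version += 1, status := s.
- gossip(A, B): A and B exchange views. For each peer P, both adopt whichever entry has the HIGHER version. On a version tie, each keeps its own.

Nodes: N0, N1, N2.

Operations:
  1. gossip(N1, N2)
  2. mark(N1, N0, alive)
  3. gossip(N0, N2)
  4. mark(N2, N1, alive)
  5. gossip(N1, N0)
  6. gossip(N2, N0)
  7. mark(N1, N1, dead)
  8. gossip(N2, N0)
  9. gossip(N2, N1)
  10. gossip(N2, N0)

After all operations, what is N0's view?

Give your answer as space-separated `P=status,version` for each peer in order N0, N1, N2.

Op 1: gossip N1<->N2 -> N1.N0=(alive,v0) N1.N1=(alive,v0) N1.N2=(alive,v0) | N2.N0=(alive,v0) N2.N1=(alive,v0) N2.N2=(alive,v0)
Op 2: N1 marks N0=alive -> (alive,v1)
Op 3: gossip N0<->N2 -> N0.N0=(alive,v0) N0.N1=(alive,v0) N0.N2=(alive,v0) | N2.N0=(alive,v0) N2.N1=(alive,v0) N2.N2=(alive,v0)
Op 4: N2 marks N1=alive -> (alive,v1)
Op 5: gossip N1<->N0 -> N1.N0=(alive,v1) N1.N1=(alive,v0) N1.N2=(alive,v0) | N0.N0=(alive,v1) N0.N1=(alive,v0) N0.N2=(alive,v0)
Op 6: gossip N2<->N0 -> N2.N0=(alive,v1) N2.N1=(alive,v1) N2.N2=(alive,v0) | N0.N0=(alive,v1) N0.N1=(alive,v1) N0.N2=(alive,v0)
Op 7: N1 marks N1=dead -> (dead,v1)
Op 8: gossip N2<->N0 -> N2.N0=(alive,v1) N2.N1=(alive,v1) N2.N2=(alive,v0) | N0.N0=(alive,v1) N0.N1=(alive,v1) N0.N2=(alive,v0)
Op 9: gossip N2<->N1 -> N2.N0=(alive,v1) N2.N1=(alive,v1) N2.N2=(alive,v0) | N1.N0=(alive,v1) N1.N1=(dead,v1) N1.N2=(alive,v0)
Op 10: gossip N2<->N0 -> N2.N0=(alive,v1) N2.N1=(alive,v1) N2.N2=(alive,v0) | N0.N0=(alive,v1) N0.N1=(alive,v1) N0.N2=(alive,v0)

Answer: N0=alive,1 N1=alive,1 N2=alive,0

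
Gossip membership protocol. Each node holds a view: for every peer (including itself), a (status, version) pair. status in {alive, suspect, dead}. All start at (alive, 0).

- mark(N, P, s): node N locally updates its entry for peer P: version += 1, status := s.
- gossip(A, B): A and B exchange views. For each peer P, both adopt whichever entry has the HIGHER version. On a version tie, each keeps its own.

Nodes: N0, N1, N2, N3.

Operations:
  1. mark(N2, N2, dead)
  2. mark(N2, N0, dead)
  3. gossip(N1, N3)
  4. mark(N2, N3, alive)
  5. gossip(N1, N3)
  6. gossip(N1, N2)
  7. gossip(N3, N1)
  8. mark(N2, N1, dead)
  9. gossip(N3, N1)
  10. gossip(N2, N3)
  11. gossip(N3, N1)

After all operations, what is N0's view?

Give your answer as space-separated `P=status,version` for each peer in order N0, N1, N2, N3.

Op 1: N2 marks N2=dead -> (dead,v1)
Op 2: N2 marks N0=dead -> (dead,v1)
Op 3: gossip N1<->N3 -> N1.N0=(alive,v0) N1.N1=(alive,v0) N1.N2=(alive,v0) N1.N3=(alive,v0) | N3.N0=(alive,v0) N3.N1=(alive,v0) N3.N2=(alive,v0) N3.N3=(alive,v0)
Op 4: N2 marks N3=alive -> (alive,v1)
Op 5: gossip N1<->N3 -> N1.N0=(alive,v0) N1.N1=(alive,v0) N1.N2=(alive,v0) N1.N3=(alive,v0) | N3.N0=(alive,v0) N3.N1=(alive,v0) N3.N2=(alive,v0) N3.N3=(alive,v0)
Op 6: gossip N1<->N2 -> N1.N0=(dead,v1) N1.N1=(alive,v0) N1.N2=(dead,v1) N1.N3=(alive,v1) | N2.N0=(dead,v1) N2.N1=(alive,v0) N2.N2=(dead,v1) N2.N3=(alive,v1)
Op 7: gossip N3<->N1 -> N3.N0=(dead,v1) N3.N1=(alive,v0) N3.N2=(dead,v1) N3.N3=(alive,v1) | N1.N0=(dead,v1) N1.N1=(alive,v0) N1.N2=(dead,v1) N1.N3=(alive,v1)
Op 8: N2 marks N1=dead -> (dead,v1)
Op 9: gossip N3<->N1 -> N3.N0=(dead,v1) N3.N1=(alive,v0) N3.N2=(dead,v1) N3.N3=(alive,v1) | N1.N0=(dead,v1) N1.N1=(alive,v0) N1.N2=(dead,v1) N1.N3=(alive,v1)
Op 10: gossip N2<->N3 -> N2.N0=(dead,v1) N2.N1=(dead,v1) N2.N2=(dead,v1) N2.N3=(alive,v1) | N3.N0=(dead,v1) N3.N1=(dead,v1) N3.N2=(dead,v1) N3.N3=(alive,v1)
Op 11: gossip N3<->N1 -> N3.N0=(dead,v1) N3.N1=(dead,v1) N3.N2=(dead,v1) N3.N3=(alive,v1) | N1.N0=(dead,v1) N1.N1=(dead,v1) N1.N2=(dead,v1) N1.N3=(alive,v1)

Answer: N0=alive,0 N1=alive,0 N2=alive,0 N3=alive,0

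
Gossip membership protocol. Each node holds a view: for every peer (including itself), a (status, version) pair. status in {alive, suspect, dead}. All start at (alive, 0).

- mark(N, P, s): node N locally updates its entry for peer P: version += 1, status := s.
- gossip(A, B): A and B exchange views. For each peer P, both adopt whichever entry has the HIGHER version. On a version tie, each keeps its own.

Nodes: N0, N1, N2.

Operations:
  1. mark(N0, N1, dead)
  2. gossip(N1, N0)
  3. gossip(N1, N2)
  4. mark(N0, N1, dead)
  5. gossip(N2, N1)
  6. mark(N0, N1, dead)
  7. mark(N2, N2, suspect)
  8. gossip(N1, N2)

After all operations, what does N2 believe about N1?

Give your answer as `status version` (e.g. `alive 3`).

Answer: dead 1

Derivation:
Op 1: N0 marks N1=dead -> (dead,v1)
Op 2: gossip N1<->N0 -> N1.N0=(alive,v0) N1.N1=(dead,v1) N1.N2=(alive,v0) | N0.N0=(alive,v0) N0.N1=(dead,v1) N0.N2=(alive,v0)
Op 3: gossip N1<->N2 -> N1.N0=(alive,v0) N1.N1=(dead,v1) N1.N2=(alive,v0) | N2.N0=(alive,v0) N2.N1=(dead,v1) N2.N2=(alive,v0)
Op 4: N0 marks N1=dead -> (dead,v2)
Op 5: gossip N2<->N1 -> N2.N0=(alive,v0) N2.N1=(dead,v1) N2.N2=(alive,v0) | N1.N0=(alive,v0) N1.N1=(dead,v1) N1.N2=(alive,v0)
Op 6: N0 marks N1=dead -> (dead,v3)
Op 7: N2 marks N2=suspect -> (suspect,v1)
Op 8: gossip N1<->N2 -> N1.N0=(alive,v0) N1.N1=(dead,v1) N1.N2=(suspect,v1) | N2.N0=(alive,v0) N2.N1=(dead,v1) N2.N2=(suspect,v1)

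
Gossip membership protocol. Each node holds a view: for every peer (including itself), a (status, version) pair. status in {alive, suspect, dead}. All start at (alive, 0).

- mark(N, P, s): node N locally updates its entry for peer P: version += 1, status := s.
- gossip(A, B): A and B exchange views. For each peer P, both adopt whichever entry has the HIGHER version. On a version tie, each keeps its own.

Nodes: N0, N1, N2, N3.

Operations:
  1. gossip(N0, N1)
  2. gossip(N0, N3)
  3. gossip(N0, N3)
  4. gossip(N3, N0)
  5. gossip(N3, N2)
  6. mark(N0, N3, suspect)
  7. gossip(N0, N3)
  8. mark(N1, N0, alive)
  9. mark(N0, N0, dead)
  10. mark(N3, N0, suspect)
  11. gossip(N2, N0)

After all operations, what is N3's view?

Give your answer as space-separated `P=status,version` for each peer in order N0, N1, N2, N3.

Op 1: gossip N0<->N1 -> N0.N0=(alive,v0) N0.N1=(alive,v0) N0.N2=(alive,v0) N0.N3=(alive,v0) | N1.N0=(alive,v0) N1.N1=(alive,v0) N1.N2=(alive,v0) N1.N3=(alive,v0)
Op 2: gossip N0<->N3 -> N0.N0=(alive,v0) N0.N1=(alive,v0) N0.N2=(alive,v0) N0.N3=(alive,v0) | N3.N0=(alive,v0) N3.N1=(alive,v0) N3.N2=(alive,v0) N3.N3=(alive,v0)
Op 3: gossip N0<->N3 -> N0.N0=(alive,v0) N0.N1=(alive,v0) N0.N2=(alive,v0) N0.N3=(alive,v0) | N3.N0=(alive,v0) N3.N1=(alive,v0) N3.N2=(alive,v0) N3.N3=(alive,v0)
Op 4: gossip N3<->N0 -> N3.N0=(alive,v0) N3.N1=(alive,v0) N3.N2=(alive,v0) N3.N3=(alive,v0) | N0.N0=(alive,v0) N0.N1=(alive,v0) N0.N2=(alive,v0) N0.N3=(alive,v0)
Op 5: gossip N3<->N2 -> N3.N0=(alive,v0) N3.N1=(alive,v0) N3.N2=(alive,v0) N3.N3=(alive,v0) | N2.N0=(alive,v0) N2.N1=(alive,v0) N2.N2=(alive,v0) N2.N3=(alive,v0)
Op 6: N0 marks N3=suspect -> (suspect,v1)
Op 7: gossip N0<->N3 -> N0.N0=(alive,v0) N0.N1=(alive,v0) N0.N2=(alive,v0) N0.N3=(suspect,v1) | N3.N0=(alive,v0) N3.N1=(alive,v0) N3.N2=(alive,v0) N3.N3=(suspect,v1)
Op 8: N1 marks N0=alive -> (alive,v1)
Op 9: N0 marks N0=dead -> (dead,v1)
Op 10: N3 marks N0=suspect -> (suspect,v1)
Op 11: gossip N2<->N0 -> N2.N0=(dead,v1) N2.N1=(alive,v0) N2.N2=(alive,v0) N2.N3=(suspect,v1) | N0.N0=(dead,v1) N0.N1=(alive,v0) N0.N2=(alive,v0) N0.N3=(suspect,v1)

Answer: N0=suspect,1 N1=alive,0 N2=alive,0 N3=suspect,1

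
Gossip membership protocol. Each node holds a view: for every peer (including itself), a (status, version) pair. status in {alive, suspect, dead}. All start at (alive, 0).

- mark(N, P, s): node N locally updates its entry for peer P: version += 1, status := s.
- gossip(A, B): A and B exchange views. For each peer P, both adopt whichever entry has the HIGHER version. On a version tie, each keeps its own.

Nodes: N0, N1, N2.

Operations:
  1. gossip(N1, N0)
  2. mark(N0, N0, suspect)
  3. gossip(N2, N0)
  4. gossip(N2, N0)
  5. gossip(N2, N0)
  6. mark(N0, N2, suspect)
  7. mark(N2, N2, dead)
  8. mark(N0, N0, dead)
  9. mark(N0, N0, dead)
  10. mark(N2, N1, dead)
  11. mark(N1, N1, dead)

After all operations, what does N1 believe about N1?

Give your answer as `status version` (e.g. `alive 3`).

Op 1: gossip N1<->N0 -> N1.N0=(alive,v0) N1.N1=(alive,v0) N1.N2=(alive,v0) | N0.N0=(alive,v0) N0.N1=(alive,v0) N0.N2=(alive,v0)
Op 2: N0 marks N0=suspect -> (suspect,v1)
Op 3: gossip N2<->N0 -> N2.N0=(suspect,v1) N2.N1=(alive,v0) N2.N2=(alive,v0) | N0.N0=(suspect,v1) N0.N1=(alive,v0) N0.N2=(alive,v0)
Op 4: gossip N2<->N0 -> N2.N0=(suspect,v1) N2.N1=(alive,v0) N2.N2=(alive,v0) | N0.N0=(suspect,v1) N0.N1=(alive,v0) N0.N2=(alive,v0)
Op 5: gossip N2<->N0 -> N2.N0=(suspect,v1) N2.N1=(alive,v0) N2.N2=(alive,v0) | N0.N0=(suspect,v1) N0.N1=(alive,v0) N0.N2=(alive,v0)
Op 6: N0 marks N2=suspect -> (suspect,v1)
Op 7: N2 marks N2=dead -> (dead,v1)
Op 8: N0 marks N0=dead -> (dead,v2)
Op 9: N0 marks N0=dead -> (dead,v3)
Op 10: N2 marks N1=dead -> (dead,v1)
Op 11: N1 marks N1=dead -> (dead,v1)

Answer: dead 1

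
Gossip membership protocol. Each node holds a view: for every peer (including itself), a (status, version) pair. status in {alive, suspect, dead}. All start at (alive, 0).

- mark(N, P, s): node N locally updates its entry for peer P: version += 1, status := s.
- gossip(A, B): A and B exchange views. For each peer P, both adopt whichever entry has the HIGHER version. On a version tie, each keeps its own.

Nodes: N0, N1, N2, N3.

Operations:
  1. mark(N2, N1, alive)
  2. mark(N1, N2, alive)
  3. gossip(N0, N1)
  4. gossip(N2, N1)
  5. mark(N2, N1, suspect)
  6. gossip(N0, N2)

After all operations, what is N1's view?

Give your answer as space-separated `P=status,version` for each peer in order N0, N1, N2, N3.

Op 1: N2 marks N1=alive -> (alive,v1)
Op 2: N1 marks N2=alive -> (alive,v1)
Op 3: gossip N0<->N1 -> N0.N0=(alive,v0) N0.N1=(alive,v0) N0.N2=(alive,v1) N0.N3=(alive,v0) | N1.N0=(alive,v0) N1.N1=(alive,v0) N1.N2=(alive,v1) N1.N3=(alive,v0)
Op 4: gossip N2<->N1 -> N2.N0=(alive,v0) N2.N1=(alive,v1) N2.N2=(alive,v1) N2.N3=(alive,v0) | N1.N0=(alive,v0) N1.N1=(alive,v1) N1.N2=(alive,v1) N1.N3=(alive,v0)
Op 5: N2 marks N1=suspect -> (suspect,v2)
Op 6: gossip N0<->N2 -> N0.N0=(alive,v0) N0.N1=(suspect,v2) N0.N2=(alive,v1) N0.N3=(alive,v0) | N2.N0=(alive,v0) N2.N1=(suspect,v2) N2.N2=(alive,v1) N2.N3=(alive,v0)

Answer: N0=alive,0 N1=alive,1 N2=alive,1 N3=alive,0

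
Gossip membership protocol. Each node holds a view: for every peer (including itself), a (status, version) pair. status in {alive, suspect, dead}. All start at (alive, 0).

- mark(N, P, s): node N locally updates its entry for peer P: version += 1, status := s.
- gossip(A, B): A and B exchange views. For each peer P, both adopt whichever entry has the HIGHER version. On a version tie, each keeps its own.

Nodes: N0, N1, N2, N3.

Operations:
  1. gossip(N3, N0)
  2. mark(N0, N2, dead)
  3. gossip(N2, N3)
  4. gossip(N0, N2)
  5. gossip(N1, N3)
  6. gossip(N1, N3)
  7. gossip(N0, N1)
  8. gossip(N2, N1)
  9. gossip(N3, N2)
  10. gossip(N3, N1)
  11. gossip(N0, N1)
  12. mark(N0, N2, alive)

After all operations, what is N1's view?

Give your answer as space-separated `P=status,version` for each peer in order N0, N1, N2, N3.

Answer: N0=alive,0 N1=alive,0 N2=dead,1 N3=alive,0

Derivation:
Op 1: gossip N3<->N0 -> N3.N0=(alive,v0) N3.N1=(alive,v0) N3.N2=(alive,v0) N3.N3=(alive,v0) | N0.N0=(alive,v0) N0.N1=(alive,v0) N0.N2=(alive,v0) N0.N3=(alive,v0)
Op 2: N0 marks N2=dead -> (dead,v1)
Op 3: gossip N2<->N3 -> N2.N0=(alive,v0) N2.N1=(alive,v0) N2.N2=(alive,v0) N2.N3=(alive,v0) | N3.N0=(alive,v0) N3.N1=(alive,v0) N3.N2=(alive,v0) N3.N3=(alive,v0)
Op 4: gossip N0<->N2 -> N0.N0=(alive,v0) N0.N1=(alive,v0) N0.N2=(dead,v1) N0.N3=(alive,v0) | N2.N0=(alive,v0) N2.N1=(alive,v0) N2.N2=(dead,v1) N2.N3=(alive,v0)
Op 5: gossip N1<->N3 -> N1.N0=(alive,v0) N1.N1=(alive,v0) N1.N2=(alive,v0) N1.N3=(alive,v0) | N3.N0=(alive,v0) N3.N1=(alive,v0) N3.N2=(alive,v0) N3.N3=(alive,v0)
Op 6: gossip N1<->N3 -> N1.N0=(alive,v0) N1.N1=(alive,v0) N1.N2=(alive,v0) N1.N3=(alive,v0) | N3.N0=(alive,v0) N3.N1=(alive,v0) N3.N2=(alive,v0) N3.N3=(alive,v0)
Op 7: gossip N0<->N1 -> N0.N0=(alive,v0) N0.N1=(alive,v0) N0.N2=(dead,v1) N0.N3=(alive,v0) | N1.N0=(alive,v0) N1.N1=(alive,v0) N1.N2=(dead,v1) N1.N3=(alive,v0)
Op 8: gossip N2<->N1 -> N2.N0=(alive,v0) N2.N1=(alive,v0) N2.N2=(dead,v1) N2.N3=(alive,v0) | N1.N0=(alive,v0) N1.N1=(alive,v0) N1.N2=(dead,v1) N1.N3=(alive,v0)
Op 9: gossip N3<->N2 -> N3.N0=(alive,v0) N3.N1=(alive,v0) N3.N2=(dead,v1) N3.N3=(alive,v0) | N2.N0=(alive,v0) N2.N1=(alive,v0) N2.N2=(dead,v1) N2.N3=(alive,v0)
Op 10: gossip N3<->N1 -> N3.N0=(alive,v0) N3.N1=(alive,v0) N3.N2=(dead,v1) N3.N3=(alive,v0) | N1.N0=(alive,v0) N1.N1=(alive,v0) N1.N2=(dead,v1) N1.N3=(alive,v0)
Op 11: gossip N0<->N1 -> N0.N0=(alive,v0) N0.N1=(alive,v0) N0.N2=(dead,v1) N0.N3=(alive,v0) | N1.N0=(alive,v0) N1.N1=(alive,v0) N1.N2=(dead,v1) N1.N3=(alive,v0)
Op 12: N0 marks N2=alive -> (alive,v2)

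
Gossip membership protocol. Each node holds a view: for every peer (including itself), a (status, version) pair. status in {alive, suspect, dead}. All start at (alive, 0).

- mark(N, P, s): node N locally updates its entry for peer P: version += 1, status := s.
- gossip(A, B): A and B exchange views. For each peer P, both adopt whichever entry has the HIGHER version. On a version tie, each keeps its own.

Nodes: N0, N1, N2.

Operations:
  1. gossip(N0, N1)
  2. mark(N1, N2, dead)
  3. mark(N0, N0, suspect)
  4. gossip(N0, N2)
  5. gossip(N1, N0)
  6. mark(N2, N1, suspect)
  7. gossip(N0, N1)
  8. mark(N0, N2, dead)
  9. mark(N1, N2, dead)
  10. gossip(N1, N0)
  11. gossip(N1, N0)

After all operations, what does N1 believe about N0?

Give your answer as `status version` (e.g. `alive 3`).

Op 1: gossip N0<->N1 -> N0.N0=(alive,v0) N0.N1=(alive,v0) N0.N2=(alive,v0) | N1.N0=(alive,v0) N1.N1=(alive,v0) N1.N2=(alive,v0)
Op 2: N1 marks N2=dead -> (dead,v1)
Op 3: N0 marks N0=suspect -> (suspect,v1)
Op 4: gossip N0<->N2 -> N0.N0=(suspect,v1) N0.N1=(alive,v0) N0.N2=(alive,v0) | N2.N0=(suspect,v1) N2.N1=(alive,v0) N2.N2=(alive,v0)
Op 5: gossip N1<->N0 -> N1.N0=(suspect,v1) N1.N1=(alive,v0) N1.N2=(dead,v1) | N0.N0=(suspect,v1) N0.N1=(alive,v0) N0.N2=(dead,v1)
Op 6: N2 marks N1=suspect -> (suspect,v1)
Op 7: gossip N0<->N1 -> N0.N0=(suspect,v1) N0.N1=(alive,v0) N0.N2=(dead,v1) | N1.N0=(suspect,v1) N1.N1=(alive,v0) N1.N2=(dead,v1)
Op 8: N0 marks N2=dead -> (dead,v2)
Op 9: N1 marks N2=dead -> (dead,v2)
Op 10: gossip N1<->N0 -> N1.N0=(suspect,v1) N1.N1=(alive,v0) N1.N2=(dead,v2) | N0.N0=(suspect,v1) N0.N1=(alive,v0) N0.N2=(dead,v2)
Op 11: gossip N1<->N0 -> N1.N0=(suspect,v1) N1.N1=(alive,v0) N1.N2=(dead,v2) | N0.N0=(suspect,v1) N0.N1=(alive,v0) N0.N2=(dead,v2)

Answer: suspect 1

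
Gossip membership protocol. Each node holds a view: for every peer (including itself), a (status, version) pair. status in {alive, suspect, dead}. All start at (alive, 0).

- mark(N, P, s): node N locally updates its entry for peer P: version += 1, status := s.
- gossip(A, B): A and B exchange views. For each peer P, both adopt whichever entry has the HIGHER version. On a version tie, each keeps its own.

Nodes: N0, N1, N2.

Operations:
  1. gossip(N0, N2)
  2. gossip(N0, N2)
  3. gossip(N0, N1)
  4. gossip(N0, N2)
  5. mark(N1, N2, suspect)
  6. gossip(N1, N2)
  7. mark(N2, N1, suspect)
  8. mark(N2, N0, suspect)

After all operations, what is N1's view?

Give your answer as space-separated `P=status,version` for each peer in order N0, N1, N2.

Answer: N0=alive,0 N1=alive,0 N2=suspect,1

Derivation:
Op 1: gossip N0<->N2 -> N0.N0=(alive,v0) N0.N1=(alive,v0) N0.N2=(alive,v0) | N2.N0=(alive,v0) N2.N1=(alive,v0) N2.N2=(alive,v0)
Op 2: gossip N0<->N2 -> N0.N0=(alive,v0) N0.N1=(alive,v0) N0.N2=(alive,v0) | N2.N0=(alive,v0) N2.N1=(alive,v0) N2.N2=(alive,v0)
Op 3: gossip N0<->N1 -> N0.N0=(alive,v0) N0.N1=(alive,v0) N0.N2=(alive,v0) | N1.N0=(alive,v0) N1.N1=(alive,v0) N1.N2=(alive,v0)
Op 4: gossip N0<->N2 -> N0.N0=(alive,v0) N0.N1=(alive,v0) N0.N2=(alive,v0) | N2.N0=(alive,v0) N2.N1=(alive,v0) N2.N2=(alive,v0)
Op 5: N1 marks N2=suspect -> (suspect,v1)
Op 6: gossip N1<->N2 -> N1.N0=(alive,v0) N1.N1=(alive,v0) N1.N2=(suspect,v1) | N2.N0=(alive,v0) N2.N1=(alive,v0) N2.N2=(suspect,v1)
Op 7: N2 marks N1=suspect -> (suspect,v1)
Op 8: N2 marks N0=suspect -> (suspect,v1)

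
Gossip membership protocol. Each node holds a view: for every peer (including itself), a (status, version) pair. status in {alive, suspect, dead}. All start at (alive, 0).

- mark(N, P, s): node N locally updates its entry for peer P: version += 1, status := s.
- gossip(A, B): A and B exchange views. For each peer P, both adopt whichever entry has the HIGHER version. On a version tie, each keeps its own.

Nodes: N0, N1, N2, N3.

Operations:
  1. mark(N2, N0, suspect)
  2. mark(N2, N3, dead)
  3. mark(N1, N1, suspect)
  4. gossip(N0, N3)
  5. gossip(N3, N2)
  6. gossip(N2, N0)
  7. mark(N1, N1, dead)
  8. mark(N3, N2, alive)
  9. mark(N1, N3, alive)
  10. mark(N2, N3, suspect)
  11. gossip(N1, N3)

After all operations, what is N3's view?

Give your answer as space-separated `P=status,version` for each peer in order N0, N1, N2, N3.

Op 1: N2 marks N0=suspect -> (suspect,v1)
Op 2: N2 marks N3=dead -> (dead,v1)
Op 3: N1 marks N1=suspect -> (suspect,v1)
Op 4: gossip N0<->N3 -> N0.N0=(alive,v0) N0.N1=(alive,v0) N0.N2=(alive,v0) N0.N3=(alive,v0) | N3.N0=(alive,v0) N3.N1=(alive,v0) N3.N2=(alive,v0) N3.N3=(alive,v0)
Op 5: gossip N3<->N2 -> N3.N0=(suspect,v1) N3.N1=(alive,v0) N3.N2=(alive,v0) N3.N3=(dead,v1) | N2.N0=(suspect,v1) N2.N1=(alive,v0) N2.N2=(alive,v0) N2.N3=(dead,v1)
Op 6: gossip N2<->N0 -> N2.N0=(suspect,v1) N2.N1=(alive,v0) N2.N2=(alive,v0) N2.N3=(dead,v1) | N0.N0=(suspect,v1) N0.N1=(alive,v0) N0.N2=(alive,v0) N0.N3=(dead,v1)
Op 7: N1 marks N1=dead -> (dead,v2)
Op 8: N3 marks N2=alive -> (alive,v1)
Op 9: N1 marks N3=alive -> (alive,v1)
Op 10: N2 marks N3=suspect -> (suspect,v2)
Op 11: gossip N1<->N3 -> N1.N0=(suspect,v1) N1.N1=(dead,v2) N1.N2=(alive,v1) N1.N3=(alive,v1) | N3.N0=(suspect,v1) N3.N1=(dead,v2) N3.N2=(alive,v1) N3.N3=(dead,v1)

Answer: N0=suspect,1 N1=dead,2 N2=alive,1 N3=dead,1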